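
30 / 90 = 1 / 3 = 0.33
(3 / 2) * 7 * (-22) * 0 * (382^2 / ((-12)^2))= 0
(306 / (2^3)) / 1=153 / 4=38.25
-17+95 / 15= -32 / 3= -10.67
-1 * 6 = -6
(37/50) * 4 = 74/25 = 2.96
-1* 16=-16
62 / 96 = 31 / 48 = 0.65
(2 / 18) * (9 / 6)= 1 / 6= 0.17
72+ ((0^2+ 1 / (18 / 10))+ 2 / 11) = 7201 / 99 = 72.74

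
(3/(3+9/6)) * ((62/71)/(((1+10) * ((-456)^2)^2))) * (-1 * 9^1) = -31/2814032821248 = -0.00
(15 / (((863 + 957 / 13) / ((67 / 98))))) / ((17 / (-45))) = -587925 / 20285216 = -0.03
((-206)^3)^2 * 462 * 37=1306312317239470464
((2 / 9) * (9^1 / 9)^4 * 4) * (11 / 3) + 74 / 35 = 5078 / 945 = 5.37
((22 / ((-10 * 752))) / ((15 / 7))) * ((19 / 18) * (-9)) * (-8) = -1463 / 14100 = -0.10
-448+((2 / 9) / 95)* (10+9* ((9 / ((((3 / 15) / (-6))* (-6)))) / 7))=-28214 / 63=-447.84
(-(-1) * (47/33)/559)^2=2209/340291809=0.00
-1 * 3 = -3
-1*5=-5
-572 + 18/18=-571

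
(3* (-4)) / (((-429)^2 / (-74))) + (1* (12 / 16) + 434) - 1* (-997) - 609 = 201894161 / 245388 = 822.75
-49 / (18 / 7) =-343 / 18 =-19.06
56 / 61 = 0.92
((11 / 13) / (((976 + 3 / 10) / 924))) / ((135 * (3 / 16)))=108416 / 3426813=0.03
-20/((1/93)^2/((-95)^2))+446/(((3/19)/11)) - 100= -4683340586/3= -1561113528.67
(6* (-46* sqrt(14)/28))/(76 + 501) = -0.06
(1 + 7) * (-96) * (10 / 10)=-768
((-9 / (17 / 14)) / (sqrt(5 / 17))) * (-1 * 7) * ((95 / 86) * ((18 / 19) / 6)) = 1323 * sqrt(85) / 731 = 16.69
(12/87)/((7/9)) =36/203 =0.18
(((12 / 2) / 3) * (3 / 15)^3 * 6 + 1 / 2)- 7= -1601 / 250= -6.40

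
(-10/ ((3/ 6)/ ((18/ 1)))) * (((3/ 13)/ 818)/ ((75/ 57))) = -0.08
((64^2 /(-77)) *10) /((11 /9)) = -368640 /847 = -435.23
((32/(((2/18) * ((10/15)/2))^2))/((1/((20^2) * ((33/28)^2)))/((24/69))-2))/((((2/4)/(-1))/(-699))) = -7103012083200/434473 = -16348569.61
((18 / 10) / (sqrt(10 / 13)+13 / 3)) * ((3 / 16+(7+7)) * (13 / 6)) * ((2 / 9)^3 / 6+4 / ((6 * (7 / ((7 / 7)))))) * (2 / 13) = 28503709 / 143360280 - 168661 * sqrt(130) / 47786760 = 0.16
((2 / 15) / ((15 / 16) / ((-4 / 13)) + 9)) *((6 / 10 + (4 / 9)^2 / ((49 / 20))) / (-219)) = -1728896 / 24837704325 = -0.00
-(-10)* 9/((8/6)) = 135/2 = 67.50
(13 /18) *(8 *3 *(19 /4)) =247 /3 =82.33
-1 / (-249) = 1 / 249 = 0.00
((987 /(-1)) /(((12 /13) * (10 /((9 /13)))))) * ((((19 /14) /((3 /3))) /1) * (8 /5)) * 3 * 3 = -72333 /50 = -1446.66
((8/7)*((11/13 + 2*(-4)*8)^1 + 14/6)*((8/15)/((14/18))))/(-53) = 151808/168805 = 0.90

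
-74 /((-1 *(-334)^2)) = 37 /55778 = 0.00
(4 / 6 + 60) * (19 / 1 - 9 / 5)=15652 / 15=1043.47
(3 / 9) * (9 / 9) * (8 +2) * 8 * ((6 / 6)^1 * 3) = 80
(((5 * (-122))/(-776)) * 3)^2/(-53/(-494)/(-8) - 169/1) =-68931525/2094885623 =-0.03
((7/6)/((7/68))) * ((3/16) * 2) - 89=-339/4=-84.75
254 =254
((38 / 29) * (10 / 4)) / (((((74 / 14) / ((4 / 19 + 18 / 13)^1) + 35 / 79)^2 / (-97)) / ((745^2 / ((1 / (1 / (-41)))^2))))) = -7434.23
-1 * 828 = -828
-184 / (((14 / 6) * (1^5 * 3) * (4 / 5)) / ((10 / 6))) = -1150 / 21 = -54.76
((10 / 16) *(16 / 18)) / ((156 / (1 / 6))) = 5 / 8424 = 0.00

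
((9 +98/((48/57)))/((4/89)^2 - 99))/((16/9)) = -71502867/100372864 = -0.71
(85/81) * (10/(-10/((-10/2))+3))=170/81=2.10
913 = 913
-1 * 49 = -49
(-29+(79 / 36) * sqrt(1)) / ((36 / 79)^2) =-6022565 / 46656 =-129.08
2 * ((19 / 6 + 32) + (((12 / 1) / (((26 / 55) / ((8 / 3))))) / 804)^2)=480316553 / 6827769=70.35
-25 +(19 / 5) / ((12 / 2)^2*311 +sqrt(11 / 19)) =-297703194869 / 11908289465 - 19*sqrt(209) / 11908289465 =-25.00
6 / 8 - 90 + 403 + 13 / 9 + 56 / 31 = 353773 / 1116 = 317.00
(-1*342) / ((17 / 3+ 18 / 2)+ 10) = -513 / 37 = -13.86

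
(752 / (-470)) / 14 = -4 / 35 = -0.11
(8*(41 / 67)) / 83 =328 / 5561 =0.06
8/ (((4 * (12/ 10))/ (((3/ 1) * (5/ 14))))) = 25/ 14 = 1.79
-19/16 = -1.19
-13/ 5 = -2.60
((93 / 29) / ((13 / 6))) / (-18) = -31 / 377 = -0.08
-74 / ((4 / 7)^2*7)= -259 / 8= -32.38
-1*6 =-6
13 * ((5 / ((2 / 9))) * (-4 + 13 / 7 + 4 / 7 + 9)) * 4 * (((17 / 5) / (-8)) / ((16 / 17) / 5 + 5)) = -244205 / 343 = -711.97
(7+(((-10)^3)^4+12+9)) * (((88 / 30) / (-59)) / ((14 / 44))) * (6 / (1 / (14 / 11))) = -352000000009856 / 295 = -1193220339016.46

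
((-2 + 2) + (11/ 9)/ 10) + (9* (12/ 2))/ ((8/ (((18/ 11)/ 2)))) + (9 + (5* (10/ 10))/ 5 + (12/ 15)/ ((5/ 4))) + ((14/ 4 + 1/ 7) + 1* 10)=2073997/ 69300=29.93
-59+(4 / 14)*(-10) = -433 / 7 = -61.86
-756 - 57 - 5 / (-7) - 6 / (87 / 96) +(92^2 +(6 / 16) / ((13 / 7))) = 7645.30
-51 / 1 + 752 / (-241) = -13043 / 241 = -54.12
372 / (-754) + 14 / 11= 3232 / 4147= 0.78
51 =51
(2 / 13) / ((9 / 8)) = 16 / 117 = 0.14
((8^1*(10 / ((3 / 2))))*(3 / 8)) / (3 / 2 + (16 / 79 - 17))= -3160 / 2417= -1.31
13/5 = 2.60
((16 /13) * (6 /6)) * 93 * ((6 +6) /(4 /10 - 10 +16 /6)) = -33480 /169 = -198.11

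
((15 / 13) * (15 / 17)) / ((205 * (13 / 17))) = 45 / 6929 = 0.01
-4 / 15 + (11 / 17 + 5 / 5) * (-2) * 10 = -8468 / 255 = -33.21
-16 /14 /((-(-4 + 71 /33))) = -264 /427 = -0.62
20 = 20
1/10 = 0.10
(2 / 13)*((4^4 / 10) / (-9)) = -256 / 585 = -0.44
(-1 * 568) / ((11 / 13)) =-7384 / 11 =-671.27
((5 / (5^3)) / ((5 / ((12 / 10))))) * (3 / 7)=18 / 4375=0.00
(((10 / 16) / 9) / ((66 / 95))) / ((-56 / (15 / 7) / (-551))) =1308625 / 620928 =2.11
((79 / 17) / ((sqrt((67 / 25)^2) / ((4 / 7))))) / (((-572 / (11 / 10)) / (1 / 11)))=-0.00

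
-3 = -3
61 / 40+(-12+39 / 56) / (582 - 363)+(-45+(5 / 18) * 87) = -19.36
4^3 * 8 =512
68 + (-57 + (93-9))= 95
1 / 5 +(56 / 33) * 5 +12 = 3413 / 165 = 20.68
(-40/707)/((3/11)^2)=-4840/6363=-0.76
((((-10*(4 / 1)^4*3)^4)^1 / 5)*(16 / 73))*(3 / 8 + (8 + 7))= 171163036680192000 / 73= 2344699132605369.86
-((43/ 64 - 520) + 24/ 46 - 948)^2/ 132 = -1553960407107/ 95338496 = -16299.40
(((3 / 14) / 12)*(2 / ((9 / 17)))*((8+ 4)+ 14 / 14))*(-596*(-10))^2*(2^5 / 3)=332286713.23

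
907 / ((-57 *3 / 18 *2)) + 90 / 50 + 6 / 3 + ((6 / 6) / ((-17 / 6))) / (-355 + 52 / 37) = -309440808 / 7043015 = -43.94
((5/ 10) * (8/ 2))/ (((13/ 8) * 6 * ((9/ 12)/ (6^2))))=128/ 13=9.85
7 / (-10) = -7 / 10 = -0.70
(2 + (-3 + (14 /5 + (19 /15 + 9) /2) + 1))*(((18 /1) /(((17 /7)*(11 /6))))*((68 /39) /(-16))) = -2499 /715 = -3.50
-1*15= -15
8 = 8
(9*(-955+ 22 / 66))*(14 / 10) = -60144 / 5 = -12028.80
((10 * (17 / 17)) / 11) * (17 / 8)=85 / 44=1.93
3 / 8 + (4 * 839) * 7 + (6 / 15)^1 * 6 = 939791 / 40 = 23494.78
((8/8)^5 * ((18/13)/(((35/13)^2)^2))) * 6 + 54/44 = 45736947/33013750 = 1.39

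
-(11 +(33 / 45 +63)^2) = -4072.94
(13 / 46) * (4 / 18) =13 / 207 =0.06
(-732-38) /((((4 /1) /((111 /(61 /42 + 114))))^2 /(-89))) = 186180967665 /47025602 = 3959.14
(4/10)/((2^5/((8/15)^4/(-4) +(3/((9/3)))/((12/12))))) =49601/4050000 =0.01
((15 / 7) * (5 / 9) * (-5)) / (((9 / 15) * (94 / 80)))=-25000 / 2961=-8.44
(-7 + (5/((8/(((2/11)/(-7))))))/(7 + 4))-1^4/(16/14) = -53371/6776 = -7.88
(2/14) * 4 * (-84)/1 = -48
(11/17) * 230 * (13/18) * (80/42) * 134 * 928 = 81798745600/3213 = 25458682.10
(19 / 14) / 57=1 / 42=0.02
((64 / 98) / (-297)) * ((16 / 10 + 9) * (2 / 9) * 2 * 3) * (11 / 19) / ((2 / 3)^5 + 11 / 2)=-40704 / 12740735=-0.00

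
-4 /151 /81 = -4 /12231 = -0.00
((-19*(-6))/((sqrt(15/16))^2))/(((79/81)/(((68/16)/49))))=209304/19355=10.81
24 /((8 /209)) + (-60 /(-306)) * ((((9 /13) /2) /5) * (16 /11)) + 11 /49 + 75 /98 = 149615737 /238238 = 628.01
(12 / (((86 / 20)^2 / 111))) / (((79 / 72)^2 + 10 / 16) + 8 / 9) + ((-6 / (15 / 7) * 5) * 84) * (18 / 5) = -547985731248 / 130252805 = -4207.09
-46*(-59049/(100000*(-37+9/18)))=-1358127/1825000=-0.74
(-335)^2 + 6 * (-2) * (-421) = 117277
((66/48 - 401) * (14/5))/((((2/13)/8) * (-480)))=290927/2400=121.22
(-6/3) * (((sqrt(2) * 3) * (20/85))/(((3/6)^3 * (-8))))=24 * sqrt(2)/17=2.00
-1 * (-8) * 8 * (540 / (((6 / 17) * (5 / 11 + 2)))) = 39893.33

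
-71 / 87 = -0.82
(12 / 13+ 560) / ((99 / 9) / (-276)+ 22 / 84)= 4696048 / 1859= 2526.12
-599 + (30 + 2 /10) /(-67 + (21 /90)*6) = -196623 /328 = -599.46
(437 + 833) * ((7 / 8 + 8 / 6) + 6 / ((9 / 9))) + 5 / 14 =875695 / 84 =10424.94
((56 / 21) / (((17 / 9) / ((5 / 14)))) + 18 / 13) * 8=23376 / 1547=15.11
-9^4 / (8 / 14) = -45927 / 4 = -11481.75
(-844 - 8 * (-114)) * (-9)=-612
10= 10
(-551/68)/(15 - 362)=0.02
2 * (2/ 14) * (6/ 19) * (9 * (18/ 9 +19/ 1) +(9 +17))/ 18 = 1.08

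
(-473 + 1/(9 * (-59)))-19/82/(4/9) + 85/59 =-472.08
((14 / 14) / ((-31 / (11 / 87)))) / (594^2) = -0.00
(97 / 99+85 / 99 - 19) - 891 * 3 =-266326 / 99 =-2690.16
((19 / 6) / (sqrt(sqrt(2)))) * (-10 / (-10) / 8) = 19 * 2^(3 / 4) / 96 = 0.33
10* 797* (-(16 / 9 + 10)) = -844820 / 9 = -93868.89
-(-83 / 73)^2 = -6889 / 5329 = -1.29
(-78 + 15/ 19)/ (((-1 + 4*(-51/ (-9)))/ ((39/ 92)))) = -1.51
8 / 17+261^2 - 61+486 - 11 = 1165103 / 17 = 68535.47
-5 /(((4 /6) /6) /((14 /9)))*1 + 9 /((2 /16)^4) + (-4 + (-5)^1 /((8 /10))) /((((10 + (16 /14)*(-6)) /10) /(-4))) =406169 /11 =36924.45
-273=-273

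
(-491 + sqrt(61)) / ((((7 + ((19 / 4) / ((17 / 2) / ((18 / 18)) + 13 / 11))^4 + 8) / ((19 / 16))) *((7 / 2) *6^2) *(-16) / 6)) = 0.11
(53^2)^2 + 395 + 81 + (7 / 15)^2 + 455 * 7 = 1776181999 / 225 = 7894142.22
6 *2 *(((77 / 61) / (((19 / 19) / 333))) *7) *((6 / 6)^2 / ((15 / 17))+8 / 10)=20820492 / 305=68263.91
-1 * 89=-89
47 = 47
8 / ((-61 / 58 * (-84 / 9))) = 348 / 427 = 0.81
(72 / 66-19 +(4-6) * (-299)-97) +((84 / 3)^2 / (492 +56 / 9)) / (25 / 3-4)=77499134 / 160303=483.45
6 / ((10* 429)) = 1 / 715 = 0.00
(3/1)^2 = 9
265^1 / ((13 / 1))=265 / 13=20.38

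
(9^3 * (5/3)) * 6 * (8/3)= 19440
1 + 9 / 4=3.25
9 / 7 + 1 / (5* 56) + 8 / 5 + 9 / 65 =11021 / 3640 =3.03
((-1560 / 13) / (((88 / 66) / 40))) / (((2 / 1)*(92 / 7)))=-3150 / 23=-136.96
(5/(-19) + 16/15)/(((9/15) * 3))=229/513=0.45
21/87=7/29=0.24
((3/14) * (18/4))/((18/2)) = 3/28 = 0.11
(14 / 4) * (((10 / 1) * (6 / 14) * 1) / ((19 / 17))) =255 / 19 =13.42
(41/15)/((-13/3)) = -41/65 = -0.63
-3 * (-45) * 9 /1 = 1215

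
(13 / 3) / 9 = 0.48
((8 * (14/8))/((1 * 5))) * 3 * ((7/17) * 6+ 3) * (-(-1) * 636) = 2484216/85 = 29226.07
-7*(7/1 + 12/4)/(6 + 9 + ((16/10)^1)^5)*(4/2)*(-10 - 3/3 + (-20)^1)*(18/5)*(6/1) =3678.29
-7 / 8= -0.88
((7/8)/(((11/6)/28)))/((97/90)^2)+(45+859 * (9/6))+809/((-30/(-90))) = 780797379/206998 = 3772.00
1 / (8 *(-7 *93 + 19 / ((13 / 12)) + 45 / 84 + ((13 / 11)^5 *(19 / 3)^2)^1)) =-131900769 / 570288452686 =-0.00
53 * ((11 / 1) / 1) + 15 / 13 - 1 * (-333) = 11923 / 13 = 917.15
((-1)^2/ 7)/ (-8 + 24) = 1/ 112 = 0.01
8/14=0.57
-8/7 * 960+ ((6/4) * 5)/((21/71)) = -15005/14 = -1071.79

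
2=2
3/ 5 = 0.60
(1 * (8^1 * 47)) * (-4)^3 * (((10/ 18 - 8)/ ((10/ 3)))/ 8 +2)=-621152/ 15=-41410.13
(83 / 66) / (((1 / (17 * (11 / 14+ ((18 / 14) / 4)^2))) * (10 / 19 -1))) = -18685873 / 465696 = -40.12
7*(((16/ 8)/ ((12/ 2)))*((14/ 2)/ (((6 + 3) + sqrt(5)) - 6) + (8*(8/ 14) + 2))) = 331/ 12 - 49*sqrt(5)/ 12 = 18.45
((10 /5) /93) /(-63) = -2 /5859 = -0.00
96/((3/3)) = 96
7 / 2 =3.50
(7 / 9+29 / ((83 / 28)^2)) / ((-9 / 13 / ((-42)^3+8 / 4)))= 243521496946 / 558009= 436411.41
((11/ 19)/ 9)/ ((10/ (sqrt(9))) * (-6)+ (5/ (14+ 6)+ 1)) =-44/ 12825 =-0.00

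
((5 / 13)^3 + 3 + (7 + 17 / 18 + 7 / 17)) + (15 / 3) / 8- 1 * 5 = 18926365 / 2689128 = 7.04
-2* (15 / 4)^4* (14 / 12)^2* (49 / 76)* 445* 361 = -114190059375 / 2048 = -55756864.93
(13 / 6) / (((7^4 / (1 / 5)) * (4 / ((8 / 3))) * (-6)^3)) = -13 / 23337720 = -0.00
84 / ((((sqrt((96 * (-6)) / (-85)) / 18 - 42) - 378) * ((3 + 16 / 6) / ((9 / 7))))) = -0.05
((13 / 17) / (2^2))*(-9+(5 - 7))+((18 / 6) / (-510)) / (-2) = -21 / 10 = -2.10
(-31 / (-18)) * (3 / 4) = 31 / 24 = 1.29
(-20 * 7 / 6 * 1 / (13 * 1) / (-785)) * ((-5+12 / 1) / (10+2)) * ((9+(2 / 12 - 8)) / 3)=343 / 661284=0.00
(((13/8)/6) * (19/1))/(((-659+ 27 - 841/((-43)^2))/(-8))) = 456703/7016454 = 0.07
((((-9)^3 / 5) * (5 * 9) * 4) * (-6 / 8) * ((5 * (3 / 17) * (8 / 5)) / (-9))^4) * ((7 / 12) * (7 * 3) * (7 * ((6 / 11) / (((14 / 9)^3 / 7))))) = 952342272 / 918731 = 1036.58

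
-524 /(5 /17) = -8908 /5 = -1781.60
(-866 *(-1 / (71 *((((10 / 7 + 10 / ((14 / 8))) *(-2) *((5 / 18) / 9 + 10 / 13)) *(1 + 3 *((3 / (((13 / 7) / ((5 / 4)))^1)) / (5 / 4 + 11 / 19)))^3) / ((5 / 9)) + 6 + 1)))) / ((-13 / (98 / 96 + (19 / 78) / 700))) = 65745458148944457 / 112716707200063050200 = 0.00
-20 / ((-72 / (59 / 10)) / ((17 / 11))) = 1003 / 396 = 2.53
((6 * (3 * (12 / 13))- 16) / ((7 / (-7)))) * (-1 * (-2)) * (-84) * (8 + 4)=16128 / 13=1240.62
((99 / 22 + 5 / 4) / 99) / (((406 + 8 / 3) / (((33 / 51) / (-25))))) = -23 / 6252600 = -0.00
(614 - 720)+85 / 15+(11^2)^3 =5314382 / 3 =1771460.67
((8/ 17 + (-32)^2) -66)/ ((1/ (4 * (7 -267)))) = -16945760/ 17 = -996809.41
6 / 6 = 1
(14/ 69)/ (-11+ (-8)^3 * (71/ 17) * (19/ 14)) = -1666/ 23919057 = -0.00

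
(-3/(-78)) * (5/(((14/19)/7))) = 95/52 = 1.83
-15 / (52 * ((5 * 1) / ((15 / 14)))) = -45 / 728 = -0.06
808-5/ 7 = 5651/ 7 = 807.29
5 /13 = 0.38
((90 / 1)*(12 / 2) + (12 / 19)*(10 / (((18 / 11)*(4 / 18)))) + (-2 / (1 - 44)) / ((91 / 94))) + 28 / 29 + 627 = 2555758235 / 2156063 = 1185.38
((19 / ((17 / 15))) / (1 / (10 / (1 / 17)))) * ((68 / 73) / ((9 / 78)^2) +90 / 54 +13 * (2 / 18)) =15203800 / 73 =208271.23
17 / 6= 2.83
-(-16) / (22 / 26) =208 / 11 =18.91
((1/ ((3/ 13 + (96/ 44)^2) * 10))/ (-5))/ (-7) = 1573/ 2747850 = 0.00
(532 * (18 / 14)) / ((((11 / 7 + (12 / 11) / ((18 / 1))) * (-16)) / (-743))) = 29349243 / 1508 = 19462.36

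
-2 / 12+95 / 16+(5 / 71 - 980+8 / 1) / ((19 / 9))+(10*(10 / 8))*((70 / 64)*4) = -12948113 / 32376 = -399.93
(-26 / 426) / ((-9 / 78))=338 / 639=0.53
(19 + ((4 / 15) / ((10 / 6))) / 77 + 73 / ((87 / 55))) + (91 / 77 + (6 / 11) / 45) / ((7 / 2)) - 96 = -1703074 / 55825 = -30.51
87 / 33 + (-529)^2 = 3078280 / 11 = 279843.64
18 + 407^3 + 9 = 67419170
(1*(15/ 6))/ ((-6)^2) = 0.07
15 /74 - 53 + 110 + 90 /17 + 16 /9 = 727717 /11322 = 64.27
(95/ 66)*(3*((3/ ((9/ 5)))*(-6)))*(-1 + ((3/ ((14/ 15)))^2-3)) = -589475/ 2156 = -273.41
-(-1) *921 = 921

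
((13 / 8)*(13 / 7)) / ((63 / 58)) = 4901 / 1764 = 2.78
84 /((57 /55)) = 1540 /19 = 81.05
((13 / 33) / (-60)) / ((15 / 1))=-13 / 29700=-0.00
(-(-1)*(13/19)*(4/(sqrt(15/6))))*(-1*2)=-104*sqrt(10)/95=-3.46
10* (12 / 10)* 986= 11832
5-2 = 3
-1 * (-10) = 10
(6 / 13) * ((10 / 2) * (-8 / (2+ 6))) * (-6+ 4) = 60 / 13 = 4.62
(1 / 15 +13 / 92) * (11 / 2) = 3157 / 2760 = 1.14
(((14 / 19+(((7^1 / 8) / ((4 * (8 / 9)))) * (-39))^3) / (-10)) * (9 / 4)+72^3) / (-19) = -4761701611419267 / 242262999040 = -19655.09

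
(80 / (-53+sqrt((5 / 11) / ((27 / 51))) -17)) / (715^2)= -2016 / 901642885 -48*sqrt(935) / 49590358675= -0.00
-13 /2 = -6.50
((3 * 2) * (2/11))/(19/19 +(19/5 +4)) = 15/121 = 0.12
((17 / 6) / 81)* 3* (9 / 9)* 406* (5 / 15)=3451 / 243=14.20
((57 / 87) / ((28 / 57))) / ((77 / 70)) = 5415 / 4466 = 1.21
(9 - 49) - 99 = -139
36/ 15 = 12/ 5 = 2.40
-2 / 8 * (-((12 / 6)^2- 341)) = -337 / 4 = -84.25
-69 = -69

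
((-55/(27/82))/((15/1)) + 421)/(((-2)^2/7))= 232393/324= 717.26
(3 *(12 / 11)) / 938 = 0.00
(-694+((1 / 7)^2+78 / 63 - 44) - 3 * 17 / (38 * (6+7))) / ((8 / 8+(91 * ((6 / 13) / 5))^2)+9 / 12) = -2675409550 / 262550379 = -10.19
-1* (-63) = 63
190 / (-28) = -95 / 14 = -6.79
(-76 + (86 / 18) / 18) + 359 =45889 / 162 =283.27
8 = 8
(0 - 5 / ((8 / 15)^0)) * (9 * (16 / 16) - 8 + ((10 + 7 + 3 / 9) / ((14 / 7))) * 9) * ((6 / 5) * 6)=-2844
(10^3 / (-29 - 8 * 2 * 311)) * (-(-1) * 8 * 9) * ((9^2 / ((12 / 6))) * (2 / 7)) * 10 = -11664000 / 7007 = -1664.62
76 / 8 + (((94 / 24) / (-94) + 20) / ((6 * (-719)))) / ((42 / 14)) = 2950297 / 310608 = 9.50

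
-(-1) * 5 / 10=1 / 2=0.50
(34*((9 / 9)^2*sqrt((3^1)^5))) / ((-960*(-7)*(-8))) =-0.01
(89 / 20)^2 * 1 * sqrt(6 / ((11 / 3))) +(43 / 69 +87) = 23763 * sqrt(22) / 4400 +6046 / 69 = 112.95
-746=-746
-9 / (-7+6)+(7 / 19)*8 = 227 / 19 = 11.95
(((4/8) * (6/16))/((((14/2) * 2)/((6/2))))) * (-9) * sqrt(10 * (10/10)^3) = -81 * sqrt(10)/224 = -1.14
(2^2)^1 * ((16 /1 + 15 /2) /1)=94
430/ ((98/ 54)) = 236.94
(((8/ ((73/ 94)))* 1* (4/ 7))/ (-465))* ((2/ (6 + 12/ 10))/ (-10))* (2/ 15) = 1504/ 32078025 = 0.00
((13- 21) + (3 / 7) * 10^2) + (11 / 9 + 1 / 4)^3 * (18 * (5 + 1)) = 1147547 / 3024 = 379.48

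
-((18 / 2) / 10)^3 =-729 / 1000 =-0.73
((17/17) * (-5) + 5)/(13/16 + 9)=0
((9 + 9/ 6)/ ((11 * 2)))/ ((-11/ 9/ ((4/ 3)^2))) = -84/ 121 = -0.69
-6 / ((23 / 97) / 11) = -6402 / 23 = -278.35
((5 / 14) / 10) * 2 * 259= 37 / 2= 18.50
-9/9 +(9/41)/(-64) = -2633/2624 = -1.00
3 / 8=0.38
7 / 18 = 0.39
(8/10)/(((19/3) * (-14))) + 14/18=4601/5985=0.77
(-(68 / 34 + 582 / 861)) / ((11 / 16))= -3.89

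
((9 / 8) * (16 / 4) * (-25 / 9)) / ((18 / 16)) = -11.11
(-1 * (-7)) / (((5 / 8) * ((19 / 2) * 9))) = 112 / 855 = 0.13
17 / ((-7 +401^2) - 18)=17 / 160776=0.00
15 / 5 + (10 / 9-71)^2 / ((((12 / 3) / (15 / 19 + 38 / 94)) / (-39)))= -2741251823 / 48222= -56846.50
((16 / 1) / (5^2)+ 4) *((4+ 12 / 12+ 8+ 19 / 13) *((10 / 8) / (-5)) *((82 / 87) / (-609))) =15416 / 593775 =0.03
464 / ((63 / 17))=7888 / 63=125.21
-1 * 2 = -2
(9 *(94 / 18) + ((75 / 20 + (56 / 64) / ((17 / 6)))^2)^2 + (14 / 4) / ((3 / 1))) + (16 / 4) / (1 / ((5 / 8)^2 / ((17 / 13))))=1285912535 / 4009008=320.76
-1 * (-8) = 8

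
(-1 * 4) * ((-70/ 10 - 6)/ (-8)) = -6.50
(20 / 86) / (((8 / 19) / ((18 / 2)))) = 855 / 172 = 4.97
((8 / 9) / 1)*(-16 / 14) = -64 / 63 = -1.02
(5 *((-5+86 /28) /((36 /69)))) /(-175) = 207 /1960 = 0.11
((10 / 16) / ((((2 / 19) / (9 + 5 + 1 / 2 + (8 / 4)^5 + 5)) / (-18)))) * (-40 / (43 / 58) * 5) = 1484816.86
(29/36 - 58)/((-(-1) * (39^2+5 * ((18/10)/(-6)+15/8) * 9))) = -4118/114615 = -0.04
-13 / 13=-1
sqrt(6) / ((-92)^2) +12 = sqrt(6) / 8464 +12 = 12.00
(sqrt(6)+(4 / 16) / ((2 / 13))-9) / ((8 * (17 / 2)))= -59 / 544+sqrt(6) / 68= -0.07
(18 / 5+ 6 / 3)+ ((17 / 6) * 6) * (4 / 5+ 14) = 1286 / 5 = 257.20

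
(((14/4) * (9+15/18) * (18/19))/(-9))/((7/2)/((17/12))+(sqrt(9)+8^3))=-7021/1002858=-0.01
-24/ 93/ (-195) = 8/ 6045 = 0.00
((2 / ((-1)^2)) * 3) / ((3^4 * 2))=0.04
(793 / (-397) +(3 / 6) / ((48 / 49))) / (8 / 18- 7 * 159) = 170025 / 127205152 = 0.00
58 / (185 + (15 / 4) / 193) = 44776 / 142835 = 0.31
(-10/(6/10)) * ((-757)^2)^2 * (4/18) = -1216241320003.70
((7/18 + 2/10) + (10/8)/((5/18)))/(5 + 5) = 229/450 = 0.51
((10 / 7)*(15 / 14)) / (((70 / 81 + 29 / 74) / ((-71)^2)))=2266181550 / 368921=6142.73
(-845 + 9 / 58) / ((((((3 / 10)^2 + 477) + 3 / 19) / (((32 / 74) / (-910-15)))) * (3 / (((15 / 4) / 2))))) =18620380 / 35999715471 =0.00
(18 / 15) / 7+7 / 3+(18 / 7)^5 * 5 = 142349063 / 252105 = 564.64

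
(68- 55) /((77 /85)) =1105 /77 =14.35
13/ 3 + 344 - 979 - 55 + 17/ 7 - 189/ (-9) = -13907/ 21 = -662.24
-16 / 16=-1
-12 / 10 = -6 / 5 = -1.20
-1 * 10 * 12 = -120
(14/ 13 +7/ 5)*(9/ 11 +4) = 11.93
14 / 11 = 1.27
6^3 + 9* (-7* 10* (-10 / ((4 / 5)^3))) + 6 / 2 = 200379 / 16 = 12523.69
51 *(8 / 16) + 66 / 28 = 195 / 7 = 27.86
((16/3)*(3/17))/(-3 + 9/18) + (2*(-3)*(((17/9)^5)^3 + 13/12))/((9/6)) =-973306262596552594103/17500746228045165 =-55615.13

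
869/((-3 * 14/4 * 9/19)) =-174.72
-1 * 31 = -31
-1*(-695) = 695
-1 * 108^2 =-11664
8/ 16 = 0.50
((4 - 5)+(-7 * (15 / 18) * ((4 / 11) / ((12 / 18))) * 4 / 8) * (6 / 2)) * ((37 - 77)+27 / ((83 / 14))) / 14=186817 / 12782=14.62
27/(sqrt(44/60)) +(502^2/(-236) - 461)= -90200/59 +27 * sqrt(165)/11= -1497.28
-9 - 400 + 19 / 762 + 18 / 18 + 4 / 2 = -309353 / 762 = -405.98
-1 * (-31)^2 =-961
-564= -564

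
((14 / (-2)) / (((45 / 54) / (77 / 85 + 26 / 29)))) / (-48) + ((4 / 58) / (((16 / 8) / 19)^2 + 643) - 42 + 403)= 8269689550827 / 22887722200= 361.32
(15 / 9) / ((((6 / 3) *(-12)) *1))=-5 / 72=-0.07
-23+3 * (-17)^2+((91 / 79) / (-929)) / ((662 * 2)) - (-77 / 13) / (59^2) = 3711260913231533 / 4397219710052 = 844.00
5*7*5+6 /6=176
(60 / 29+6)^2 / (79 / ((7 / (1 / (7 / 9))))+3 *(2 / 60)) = 26830440 / 6020719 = 4.46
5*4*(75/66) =250/11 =22.73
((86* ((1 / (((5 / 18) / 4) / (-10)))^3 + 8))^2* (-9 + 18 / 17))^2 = 79251336127450730365975224297470361600 / 289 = 274226076565573461473962700000000000.00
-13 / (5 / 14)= -182 / 5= -36.40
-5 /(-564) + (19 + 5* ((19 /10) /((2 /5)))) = 6029 /141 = 42.76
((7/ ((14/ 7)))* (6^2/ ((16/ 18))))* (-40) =-5670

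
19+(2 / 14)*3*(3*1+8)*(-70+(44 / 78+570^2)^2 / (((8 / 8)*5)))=1766130654609029 / 17745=99528354725.78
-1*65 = -65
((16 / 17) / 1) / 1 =16 / 17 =0.94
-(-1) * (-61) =-61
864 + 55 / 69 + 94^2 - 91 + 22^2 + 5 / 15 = 232165 / 23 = 10094.13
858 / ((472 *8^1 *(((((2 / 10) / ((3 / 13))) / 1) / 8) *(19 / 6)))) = 1485 / 2242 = 0.66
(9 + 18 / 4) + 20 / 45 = 251 / 18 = 13.94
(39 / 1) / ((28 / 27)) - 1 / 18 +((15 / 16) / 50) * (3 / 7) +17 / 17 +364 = 4057801 / 10080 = 402.56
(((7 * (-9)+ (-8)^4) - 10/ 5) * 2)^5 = 34057594401889572832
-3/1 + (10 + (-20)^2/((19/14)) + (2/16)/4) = 183475/608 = 301.77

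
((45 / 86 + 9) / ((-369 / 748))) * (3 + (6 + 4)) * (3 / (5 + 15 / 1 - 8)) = -221221 / 3526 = -62.74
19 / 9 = 2.11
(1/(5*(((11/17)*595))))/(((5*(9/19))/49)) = 133/12375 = 0.01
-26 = -26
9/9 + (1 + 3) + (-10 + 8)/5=23/5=4.60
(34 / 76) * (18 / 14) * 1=153 / 266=0.58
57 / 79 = 0.72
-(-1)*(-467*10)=-4670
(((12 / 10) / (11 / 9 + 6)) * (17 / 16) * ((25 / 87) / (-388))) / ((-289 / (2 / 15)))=3 / 49733840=0.00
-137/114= -1.20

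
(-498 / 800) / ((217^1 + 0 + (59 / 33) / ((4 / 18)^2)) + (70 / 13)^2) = -462891 / 209842900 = -0.00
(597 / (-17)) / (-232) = 597 / 3944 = 0.15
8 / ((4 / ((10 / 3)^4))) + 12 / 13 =260972 / 1053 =247.84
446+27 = 473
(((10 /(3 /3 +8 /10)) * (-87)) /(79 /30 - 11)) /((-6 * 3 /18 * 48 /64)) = -58000 /753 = -77.03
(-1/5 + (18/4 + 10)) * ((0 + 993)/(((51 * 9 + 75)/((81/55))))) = 348543/8900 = 39.16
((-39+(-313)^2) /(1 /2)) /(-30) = -19586 /3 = -6528.67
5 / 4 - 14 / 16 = 3 / 8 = 0.38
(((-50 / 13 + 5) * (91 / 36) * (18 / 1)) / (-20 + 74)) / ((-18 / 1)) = -35 / 648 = -0.05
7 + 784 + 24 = 815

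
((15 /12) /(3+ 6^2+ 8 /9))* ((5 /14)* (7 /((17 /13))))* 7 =20475 /48824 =0.42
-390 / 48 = -65 / 8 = -8.12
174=174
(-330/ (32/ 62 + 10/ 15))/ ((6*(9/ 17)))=-87.83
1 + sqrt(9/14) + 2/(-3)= 1/3 + 3 * sqrt(14)/14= 1.14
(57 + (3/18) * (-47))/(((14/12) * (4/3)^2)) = 2655/112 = 23.71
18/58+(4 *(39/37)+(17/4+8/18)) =356189/38628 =9.22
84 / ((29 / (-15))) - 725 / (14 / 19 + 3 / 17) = -1432555 / 1711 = -837.26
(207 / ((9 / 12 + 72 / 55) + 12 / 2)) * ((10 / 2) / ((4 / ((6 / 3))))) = 12650 / 197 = 64.21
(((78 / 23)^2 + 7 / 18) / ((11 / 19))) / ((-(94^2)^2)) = -2151085 / 8177720756832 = -0.00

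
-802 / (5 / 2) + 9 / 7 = -11183 / 35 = -319.51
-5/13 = -0.38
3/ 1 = 3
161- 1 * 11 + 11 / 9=1361 / 9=151.22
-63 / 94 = -0.67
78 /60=13 /10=1.30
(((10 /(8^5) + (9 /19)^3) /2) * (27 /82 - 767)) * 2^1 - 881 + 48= -8429117280213 /9214984192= -914.72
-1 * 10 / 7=-1.43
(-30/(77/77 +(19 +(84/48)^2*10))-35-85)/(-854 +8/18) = 1628/11523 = 0.14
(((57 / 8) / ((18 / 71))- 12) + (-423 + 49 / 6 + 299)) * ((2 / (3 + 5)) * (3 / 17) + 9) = -901.96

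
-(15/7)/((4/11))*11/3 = -605/28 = -21.61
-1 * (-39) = 39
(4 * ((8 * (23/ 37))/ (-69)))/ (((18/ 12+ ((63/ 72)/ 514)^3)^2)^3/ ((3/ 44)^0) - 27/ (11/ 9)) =39764778828162339278382277027466721036920424309606412505652718993408/ 1475933774007489071382319953026365650119658233913532790182489339800267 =0.03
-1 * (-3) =3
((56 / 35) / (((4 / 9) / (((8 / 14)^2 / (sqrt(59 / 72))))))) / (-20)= -432*sqrt(118) / 72275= -0.06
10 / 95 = 2 / 19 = 0.11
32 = 32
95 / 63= 1.51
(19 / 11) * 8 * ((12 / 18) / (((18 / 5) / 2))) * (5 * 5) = 38000 / 297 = 127.95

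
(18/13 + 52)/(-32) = -347/208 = -1.67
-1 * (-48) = 48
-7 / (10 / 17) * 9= -1071 / 10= -107.10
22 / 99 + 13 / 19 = 155 / 171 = 0.91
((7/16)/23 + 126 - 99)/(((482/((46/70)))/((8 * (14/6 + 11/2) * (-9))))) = -1401963/67480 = -20.78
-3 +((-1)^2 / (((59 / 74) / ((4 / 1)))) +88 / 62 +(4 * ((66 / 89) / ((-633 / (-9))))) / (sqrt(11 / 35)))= 72 * sqrt(385) / 18779 +6285 / 1829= 3.51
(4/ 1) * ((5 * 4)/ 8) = 10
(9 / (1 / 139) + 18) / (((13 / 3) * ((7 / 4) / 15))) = 228420 / 91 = 2510.11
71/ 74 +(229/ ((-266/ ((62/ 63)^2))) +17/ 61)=963521621/ 2382836778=0.40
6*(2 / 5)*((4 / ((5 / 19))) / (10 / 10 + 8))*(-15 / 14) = -4.34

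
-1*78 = -78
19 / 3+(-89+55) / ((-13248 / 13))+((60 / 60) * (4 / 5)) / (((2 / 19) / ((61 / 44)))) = 6158123 / 364320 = 16.90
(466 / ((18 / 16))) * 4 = 14912 / 9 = 1656.89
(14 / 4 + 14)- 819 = -1603 / 2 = -801.50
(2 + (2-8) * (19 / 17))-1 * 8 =-216 / 17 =-12.71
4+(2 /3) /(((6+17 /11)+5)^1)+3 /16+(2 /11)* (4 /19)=2961901 /692208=4.28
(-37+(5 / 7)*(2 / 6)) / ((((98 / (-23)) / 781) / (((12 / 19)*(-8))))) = -221878976 / 6517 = -34046.18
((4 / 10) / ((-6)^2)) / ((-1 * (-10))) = 1 / 900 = 0.00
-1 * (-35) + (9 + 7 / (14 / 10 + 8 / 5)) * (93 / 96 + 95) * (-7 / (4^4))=64631 / 12288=5.26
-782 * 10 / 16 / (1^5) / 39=-1955 / 156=-12.53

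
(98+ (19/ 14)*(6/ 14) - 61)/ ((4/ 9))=33147/ 392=84.56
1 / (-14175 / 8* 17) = -8 / 240975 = -0.00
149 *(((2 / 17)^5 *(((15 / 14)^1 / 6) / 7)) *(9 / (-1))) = -0.00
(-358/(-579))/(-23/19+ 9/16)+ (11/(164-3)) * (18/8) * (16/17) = -252704236/312190431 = -0.81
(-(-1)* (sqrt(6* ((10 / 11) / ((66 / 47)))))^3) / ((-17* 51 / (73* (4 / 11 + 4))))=-548960* sqrt(470) / 4231249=-2.81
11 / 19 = 0.58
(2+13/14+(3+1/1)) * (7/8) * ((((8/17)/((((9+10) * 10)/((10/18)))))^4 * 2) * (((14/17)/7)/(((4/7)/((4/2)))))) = 21728/1214028964860417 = 0.00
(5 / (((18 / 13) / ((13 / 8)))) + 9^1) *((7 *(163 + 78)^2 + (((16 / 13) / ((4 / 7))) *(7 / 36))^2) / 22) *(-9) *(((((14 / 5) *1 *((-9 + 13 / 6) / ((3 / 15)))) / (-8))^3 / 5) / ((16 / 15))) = -792902073.32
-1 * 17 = -17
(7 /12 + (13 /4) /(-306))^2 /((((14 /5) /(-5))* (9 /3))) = -0.20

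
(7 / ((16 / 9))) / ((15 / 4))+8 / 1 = 181 / 20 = 9.05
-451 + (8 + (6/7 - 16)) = -3207/7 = -458.14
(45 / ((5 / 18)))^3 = 4251528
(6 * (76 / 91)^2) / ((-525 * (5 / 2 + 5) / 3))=-23104 / 7245875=-0.00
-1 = -1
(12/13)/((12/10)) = 10/13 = 0.77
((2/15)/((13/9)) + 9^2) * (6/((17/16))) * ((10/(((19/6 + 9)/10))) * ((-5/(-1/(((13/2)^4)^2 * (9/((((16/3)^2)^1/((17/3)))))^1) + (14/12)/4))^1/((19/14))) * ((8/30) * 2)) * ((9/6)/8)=-5761038169241671680/1211748497051461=-4754.32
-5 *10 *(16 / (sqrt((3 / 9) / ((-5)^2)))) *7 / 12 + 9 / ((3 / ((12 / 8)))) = -4036.95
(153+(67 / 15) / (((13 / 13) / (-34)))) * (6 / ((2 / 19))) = 323 / 5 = 64.60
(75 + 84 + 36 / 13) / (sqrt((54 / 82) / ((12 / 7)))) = 1402*sqrt(287) / 91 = 261.00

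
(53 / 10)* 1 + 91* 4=3693 / 10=369.30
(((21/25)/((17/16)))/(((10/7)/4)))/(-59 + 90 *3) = 4704/448375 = 0.01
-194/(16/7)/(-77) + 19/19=185/88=2.10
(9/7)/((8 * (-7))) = -0.02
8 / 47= 0.17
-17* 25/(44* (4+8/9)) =-3825/1936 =-1.98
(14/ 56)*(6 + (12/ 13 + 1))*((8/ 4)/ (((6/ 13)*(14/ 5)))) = 515/ 168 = 3.07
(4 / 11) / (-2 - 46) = -1 / 132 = -0.01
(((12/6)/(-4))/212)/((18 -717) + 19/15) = 0.00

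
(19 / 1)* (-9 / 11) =-171 / 11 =-15.55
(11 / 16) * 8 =11 / 2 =5.50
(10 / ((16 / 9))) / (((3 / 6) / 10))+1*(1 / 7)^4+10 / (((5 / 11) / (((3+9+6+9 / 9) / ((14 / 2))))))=826975 / 4802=172.21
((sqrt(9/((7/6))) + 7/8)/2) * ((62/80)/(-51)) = -31 * sqrt(42)/9520 - 217/32640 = -0.03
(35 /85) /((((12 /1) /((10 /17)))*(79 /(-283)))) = -9905 /136986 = -0.07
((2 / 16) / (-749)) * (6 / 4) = -3 / 11984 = -0.00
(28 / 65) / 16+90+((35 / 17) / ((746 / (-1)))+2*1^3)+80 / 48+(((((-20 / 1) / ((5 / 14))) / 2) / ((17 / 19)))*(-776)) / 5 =24485261387 / 4945980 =4950.54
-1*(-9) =9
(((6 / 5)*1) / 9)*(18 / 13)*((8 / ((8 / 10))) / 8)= 3 / 13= 0.23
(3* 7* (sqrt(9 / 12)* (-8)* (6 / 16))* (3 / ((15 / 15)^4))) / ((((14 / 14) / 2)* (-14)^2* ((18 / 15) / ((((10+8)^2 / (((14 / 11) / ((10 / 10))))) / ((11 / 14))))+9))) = -3645* sqrt(3) / 34034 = -0.19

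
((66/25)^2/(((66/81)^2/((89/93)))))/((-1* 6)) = -64881/38750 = -1.67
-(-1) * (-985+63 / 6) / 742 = -1949 / 1484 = -1.31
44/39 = 1.13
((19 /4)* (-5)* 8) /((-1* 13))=190 /13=14.62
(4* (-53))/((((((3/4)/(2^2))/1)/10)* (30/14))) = -47488/9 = -5276.44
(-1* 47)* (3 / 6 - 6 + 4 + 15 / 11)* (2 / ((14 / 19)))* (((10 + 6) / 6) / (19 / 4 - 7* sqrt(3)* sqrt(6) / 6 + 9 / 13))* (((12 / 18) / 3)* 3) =9658688* sqrt(2) / 456753 + 105131104 / 3197271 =62.79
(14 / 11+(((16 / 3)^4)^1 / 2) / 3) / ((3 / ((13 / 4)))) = 147.46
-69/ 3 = -23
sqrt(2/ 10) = sqrt(5)/ 5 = 0.45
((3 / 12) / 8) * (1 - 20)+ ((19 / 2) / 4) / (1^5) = 57 / 32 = 1.78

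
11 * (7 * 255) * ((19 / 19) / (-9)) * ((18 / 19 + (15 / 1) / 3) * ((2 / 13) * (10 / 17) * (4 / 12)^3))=-870100 / 20007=-43.49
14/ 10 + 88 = 447/ 5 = 89.40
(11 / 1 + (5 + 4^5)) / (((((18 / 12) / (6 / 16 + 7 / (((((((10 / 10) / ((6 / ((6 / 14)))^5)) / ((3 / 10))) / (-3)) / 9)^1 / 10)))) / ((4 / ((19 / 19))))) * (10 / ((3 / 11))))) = -253715244744 / 11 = -23065022249.45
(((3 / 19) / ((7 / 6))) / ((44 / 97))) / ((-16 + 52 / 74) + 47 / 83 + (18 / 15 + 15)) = 13404915 / 65998856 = 0.20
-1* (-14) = 14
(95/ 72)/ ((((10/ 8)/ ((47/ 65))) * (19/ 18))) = 47/ 65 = 0.72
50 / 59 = 0.85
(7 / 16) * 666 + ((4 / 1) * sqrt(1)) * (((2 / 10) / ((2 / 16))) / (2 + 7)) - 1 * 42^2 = -529889 / 360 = -1471.91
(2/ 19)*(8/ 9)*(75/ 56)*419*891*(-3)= -18666450/ 133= -140349.25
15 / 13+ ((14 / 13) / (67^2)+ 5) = 6.15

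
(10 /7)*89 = 890 /7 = 127.14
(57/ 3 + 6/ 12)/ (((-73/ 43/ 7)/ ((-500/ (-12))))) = -3350.17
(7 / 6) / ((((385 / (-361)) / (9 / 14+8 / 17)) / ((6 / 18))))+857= 40366135 / 47124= 856.59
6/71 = 0.08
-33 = -33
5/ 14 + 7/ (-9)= -53/ 126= -0.42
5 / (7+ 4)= 5 / 11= 0.45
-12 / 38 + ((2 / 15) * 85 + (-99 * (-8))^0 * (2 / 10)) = 11.22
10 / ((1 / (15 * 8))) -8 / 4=1198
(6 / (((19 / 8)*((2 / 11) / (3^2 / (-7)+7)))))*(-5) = -52800 / 133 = -396.99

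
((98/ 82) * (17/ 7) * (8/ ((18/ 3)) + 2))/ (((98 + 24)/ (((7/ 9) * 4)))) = 16660/ 67527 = 0.25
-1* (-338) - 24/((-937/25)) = 317306/937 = 338.64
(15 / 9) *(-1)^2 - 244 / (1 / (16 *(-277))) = 3244229 / 3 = 1081409.67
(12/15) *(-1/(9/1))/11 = -4/495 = -0.01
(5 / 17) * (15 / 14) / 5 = 15 / 238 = 0.06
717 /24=239 /8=29.88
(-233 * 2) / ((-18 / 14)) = 3262 / 9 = 362.44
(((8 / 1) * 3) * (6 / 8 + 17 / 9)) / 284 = 95 / 426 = 0.22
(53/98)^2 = 2809/9604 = 0.29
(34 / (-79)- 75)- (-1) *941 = 68380 / 79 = 865.57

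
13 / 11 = 1.18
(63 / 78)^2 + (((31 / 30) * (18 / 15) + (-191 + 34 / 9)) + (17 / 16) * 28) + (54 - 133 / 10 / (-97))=-748327891 / 7376850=-101.44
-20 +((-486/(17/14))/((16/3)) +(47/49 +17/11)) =-92.54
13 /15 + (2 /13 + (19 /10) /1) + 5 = 3089 /390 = 7.92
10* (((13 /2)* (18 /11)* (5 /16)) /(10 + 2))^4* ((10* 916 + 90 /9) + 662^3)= 1048735934918465625 /61408804864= 17077940.81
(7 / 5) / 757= 7 / 3785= 0.00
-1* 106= -106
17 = 17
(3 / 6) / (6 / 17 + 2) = 17 / 80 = 0.21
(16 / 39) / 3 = 16 / 117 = 0.14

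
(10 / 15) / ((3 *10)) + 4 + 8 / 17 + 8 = 9557 / 765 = 12.49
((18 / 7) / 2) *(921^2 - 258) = 7631847 / 7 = 1090263.86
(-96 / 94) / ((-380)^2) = -3 / 424175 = -0.00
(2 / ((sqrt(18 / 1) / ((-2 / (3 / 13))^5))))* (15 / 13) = -4569760* sqrt(2) / 243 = -26595.13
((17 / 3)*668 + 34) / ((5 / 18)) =68748 / 5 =13749.60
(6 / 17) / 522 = 1 / 1479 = 0.00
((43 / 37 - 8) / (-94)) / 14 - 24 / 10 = -2.39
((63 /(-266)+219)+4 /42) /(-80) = -174649 /63840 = -2.74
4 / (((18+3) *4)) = 1 / 21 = 0.05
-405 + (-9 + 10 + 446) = 42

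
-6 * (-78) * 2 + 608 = 1544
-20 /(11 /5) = -100 /11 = -9.09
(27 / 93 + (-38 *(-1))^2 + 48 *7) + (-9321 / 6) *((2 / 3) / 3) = 400384 / 279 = 1435.07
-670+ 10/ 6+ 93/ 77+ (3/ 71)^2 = -776846267/ 1164471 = -667.12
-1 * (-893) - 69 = 824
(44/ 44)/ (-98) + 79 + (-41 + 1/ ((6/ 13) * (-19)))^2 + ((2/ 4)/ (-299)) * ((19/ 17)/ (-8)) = 22908707862487/ 12947498928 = 1769.35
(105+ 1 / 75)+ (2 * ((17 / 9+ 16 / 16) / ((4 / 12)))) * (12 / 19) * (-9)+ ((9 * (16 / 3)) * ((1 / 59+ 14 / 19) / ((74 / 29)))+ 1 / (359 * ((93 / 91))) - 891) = -10043564124814 / 11539938325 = -870.33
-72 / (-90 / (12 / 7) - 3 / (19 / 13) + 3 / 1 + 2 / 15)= 41040 / 29309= 1.40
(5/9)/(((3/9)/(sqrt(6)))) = 5 * sqrt(6)/3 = 4.08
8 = 8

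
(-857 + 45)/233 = -812/233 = -3.48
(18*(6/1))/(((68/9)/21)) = 5103/17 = 300.18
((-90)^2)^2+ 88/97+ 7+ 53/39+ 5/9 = 744608001467/11349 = 65610009.82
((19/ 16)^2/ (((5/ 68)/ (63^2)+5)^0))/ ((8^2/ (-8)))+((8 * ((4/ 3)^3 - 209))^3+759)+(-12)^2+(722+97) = -182082761755261979/ 40310784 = -4516973962.98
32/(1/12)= 384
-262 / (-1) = 262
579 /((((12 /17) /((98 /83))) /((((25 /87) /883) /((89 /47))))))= 188903575 /1134953454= 0.17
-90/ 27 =-10/ 3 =-3.33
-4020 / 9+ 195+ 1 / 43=-32462 / 129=-251.64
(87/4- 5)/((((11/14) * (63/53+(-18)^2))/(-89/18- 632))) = -56997101/1365012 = -41.76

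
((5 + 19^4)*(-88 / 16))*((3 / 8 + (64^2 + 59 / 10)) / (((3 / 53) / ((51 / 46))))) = -105974971426863 / 1840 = -57595093166.77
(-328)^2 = 107584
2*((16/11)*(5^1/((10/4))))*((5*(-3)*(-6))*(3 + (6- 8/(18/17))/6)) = 47360/33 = 1435.15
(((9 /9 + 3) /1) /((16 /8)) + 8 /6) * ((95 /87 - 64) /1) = -54730 /261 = -209.69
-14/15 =-0.93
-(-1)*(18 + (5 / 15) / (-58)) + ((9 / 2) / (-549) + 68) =456328 / 5307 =85.99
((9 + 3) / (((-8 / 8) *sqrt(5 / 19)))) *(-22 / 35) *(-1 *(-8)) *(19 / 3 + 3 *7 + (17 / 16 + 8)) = 4281.24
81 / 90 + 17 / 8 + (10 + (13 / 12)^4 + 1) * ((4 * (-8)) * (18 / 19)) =-2545879 / 6840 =-372.20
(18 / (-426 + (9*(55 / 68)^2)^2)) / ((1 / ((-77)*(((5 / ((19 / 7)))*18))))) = 117.44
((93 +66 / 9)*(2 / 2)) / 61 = 301 / 183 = 1.64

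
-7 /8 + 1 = 1 /8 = 0.12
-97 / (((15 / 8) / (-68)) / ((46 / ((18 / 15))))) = 1213664 / 9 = 134851.56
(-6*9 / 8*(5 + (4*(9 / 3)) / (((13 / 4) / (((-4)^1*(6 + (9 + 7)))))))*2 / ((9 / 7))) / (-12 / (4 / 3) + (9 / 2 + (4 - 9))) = -87339 / 247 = -353.60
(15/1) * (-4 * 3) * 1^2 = -180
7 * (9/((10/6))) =189/5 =37.80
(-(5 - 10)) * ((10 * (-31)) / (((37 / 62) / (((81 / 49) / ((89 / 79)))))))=-614943900 / 161357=-3811.08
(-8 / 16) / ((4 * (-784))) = 1 / 6272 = 0.00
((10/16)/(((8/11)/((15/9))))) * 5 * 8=1375/24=57.29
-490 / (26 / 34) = -8330 / 13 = -640.77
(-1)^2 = 1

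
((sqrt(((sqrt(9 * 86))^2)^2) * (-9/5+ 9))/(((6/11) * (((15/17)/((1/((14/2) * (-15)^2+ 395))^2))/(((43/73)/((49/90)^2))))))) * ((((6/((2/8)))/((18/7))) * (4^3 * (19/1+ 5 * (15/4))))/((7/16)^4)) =3649.22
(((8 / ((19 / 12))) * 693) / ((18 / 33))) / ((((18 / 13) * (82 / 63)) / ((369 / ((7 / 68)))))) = 242594352 / 19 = 12768123.79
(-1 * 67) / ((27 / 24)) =-536 / 9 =-59.56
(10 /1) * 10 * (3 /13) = 300 /13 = 23.08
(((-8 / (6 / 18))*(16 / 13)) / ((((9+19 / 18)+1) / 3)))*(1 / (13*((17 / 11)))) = -228096 / 571727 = -0.40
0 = 0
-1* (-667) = 667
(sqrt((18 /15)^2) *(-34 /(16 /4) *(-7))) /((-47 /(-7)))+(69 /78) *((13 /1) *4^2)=45739 /235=194.63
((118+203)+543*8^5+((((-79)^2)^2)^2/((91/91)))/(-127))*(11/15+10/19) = -15047416811838.01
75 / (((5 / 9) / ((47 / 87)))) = 2115 / 29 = 72.93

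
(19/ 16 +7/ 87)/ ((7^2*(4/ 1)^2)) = 1765/ 1091328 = 0.00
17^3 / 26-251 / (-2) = 4088 / 13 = 314.46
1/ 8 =0.12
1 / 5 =0.20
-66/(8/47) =-1551/4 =-387.75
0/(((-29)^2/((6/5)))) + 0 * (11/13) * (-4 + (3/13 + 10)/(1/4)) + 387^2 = 149769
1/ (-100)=-1/ 100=-0.01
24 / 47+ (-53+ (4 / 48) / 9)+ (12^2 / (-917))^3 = -205426439550641 / 3914079301188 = -52.48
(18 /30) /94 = 0.01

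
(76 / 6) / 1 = 38 / 3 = 12.67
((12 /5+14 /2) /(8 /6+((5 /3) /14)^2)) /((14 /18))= 106596 /11885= 8.97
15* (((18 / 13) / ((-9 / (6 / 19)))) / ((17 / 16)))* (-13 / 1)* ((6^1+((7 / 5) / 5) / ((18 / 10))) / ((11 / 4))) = 70912 / 3553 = 19.96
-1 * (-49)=49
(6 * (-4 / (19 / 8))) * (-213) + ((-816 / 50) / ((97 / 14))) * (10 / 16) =19820994 / 9215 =2150.95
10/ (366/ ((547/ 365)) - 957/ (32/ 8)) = 21880/ 10881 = 2.01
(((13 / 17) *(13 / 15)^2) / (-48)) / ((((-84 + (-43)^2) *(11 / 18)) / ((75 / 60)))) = -2197 / 158426400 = -0.00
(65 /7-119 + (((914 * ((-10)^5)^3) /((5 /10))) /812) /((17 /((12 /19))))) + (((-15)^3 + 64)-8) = -5484000000224817367 /65569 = -83637084601333.21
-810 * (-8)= 6480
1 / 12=0.08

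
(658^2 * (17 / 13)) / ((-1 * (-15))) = 7360388 / 195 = 37745.58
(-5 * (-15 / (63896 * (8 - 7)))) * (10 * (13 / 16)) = 4875 / 511168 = 0.01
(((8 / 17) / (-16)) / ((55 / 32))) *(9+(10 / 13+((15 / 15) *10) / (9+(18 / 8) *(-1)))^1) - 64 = -64.19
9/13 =0.69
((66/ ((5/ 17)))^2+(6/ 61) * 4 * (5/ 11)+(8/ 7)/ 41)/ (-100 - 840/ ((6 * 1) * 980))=-242433099268/ 482130275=-502.84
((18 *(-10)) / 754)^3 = -729000 / 53582633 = -0.01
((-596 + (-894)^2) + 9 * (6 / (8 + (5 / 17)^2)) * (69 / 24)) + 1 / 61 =798659.22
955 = 955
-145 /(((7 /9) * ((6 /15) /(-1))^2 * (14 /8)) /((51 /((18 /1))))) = -184875 /98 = -1886.48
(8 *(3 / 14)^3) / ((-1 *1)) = -27 / 343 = -0.08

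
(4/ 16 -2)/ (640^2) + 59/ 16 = 6041593/ 1638400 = 3.69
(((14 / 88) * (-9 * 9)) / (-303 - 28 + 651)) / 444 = -0.00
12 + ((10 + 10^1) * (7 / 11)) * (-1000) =-139868 / 11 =-12715.27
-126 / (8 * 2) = -63 / 8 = -7.88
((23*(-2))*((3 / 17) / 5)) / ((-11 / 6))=828 / 935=0.89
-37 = -37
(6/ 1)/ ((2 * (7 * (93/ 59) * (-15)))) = -0.02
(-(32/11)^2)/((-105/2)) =2048/12705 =0.16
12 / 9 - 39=-113 / 3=-37.67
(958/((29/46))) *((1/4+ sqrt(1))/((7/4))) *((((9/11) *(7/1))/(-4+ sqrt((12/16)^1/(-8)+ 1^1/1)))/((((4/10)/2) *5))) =-3678720/2233 -114960 *sqrt(58)/2233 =-2039.51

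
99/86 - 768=-65949/86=-766.85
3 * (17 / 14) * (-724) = -18462 / 7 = -2637.43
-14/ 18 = -7/ 9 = -0.78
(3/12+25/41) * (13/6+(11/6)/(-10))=5593/3280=1.71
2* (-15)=-30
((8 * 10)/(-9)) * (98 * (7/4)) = -13720/9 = -1524.44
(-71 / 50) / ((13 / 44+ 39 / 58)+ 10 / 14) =-317086 / 375625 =-0.84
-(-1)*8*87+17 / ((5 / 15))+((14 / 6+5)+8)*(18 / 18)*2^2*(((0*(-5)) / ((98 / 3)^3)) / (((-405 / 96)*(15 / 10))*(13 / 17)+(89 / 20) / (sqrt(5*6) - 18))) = 747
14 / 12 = 7 / 6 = 1.17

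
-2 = -2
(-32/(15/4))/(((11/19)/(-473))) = 104576/15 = 6971.73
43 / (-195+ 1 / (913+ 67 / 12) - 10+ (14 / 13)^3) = -1041353833 / 4934320379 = -0.21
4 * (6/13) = 24/13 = 1.85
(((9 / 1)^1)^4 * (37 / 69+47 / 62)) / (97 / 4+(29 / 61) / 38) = 28069633242 / 80198953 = 350.00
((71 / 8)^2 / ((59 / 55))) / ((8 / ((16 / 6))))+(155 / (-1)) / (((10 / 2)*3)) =160199 / 11328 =14.14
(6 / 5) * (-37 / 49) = -222 / 245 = -0.91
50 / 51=0.98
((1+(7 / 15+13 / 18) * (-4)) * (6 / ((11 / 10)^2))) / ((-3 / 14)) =94640 / 1089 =86.91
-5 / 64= -0.08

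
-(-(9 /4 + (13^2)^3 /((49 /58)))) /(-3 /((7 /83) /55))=-1119820129 /383460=-2920.30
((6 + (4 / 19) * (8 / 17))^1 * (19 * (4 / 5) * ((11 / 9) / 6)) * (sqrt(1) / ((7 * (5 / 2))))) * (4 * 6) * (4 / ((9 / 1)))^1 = 554752 / 48195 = 11.51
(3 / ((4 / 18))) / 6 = 9 / 4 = 2.25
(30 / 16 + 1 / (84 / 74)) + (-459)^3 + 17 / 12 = -16246032571 / 168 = -96702574.83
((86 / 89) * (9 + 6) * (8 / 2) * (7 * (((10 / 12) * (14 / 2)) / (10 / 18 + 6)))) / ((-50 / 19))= -720594 / 5251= -137.23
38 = 38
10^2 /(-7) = -100 /7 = -14.29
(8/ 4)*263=526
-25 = -25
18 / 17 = 1.06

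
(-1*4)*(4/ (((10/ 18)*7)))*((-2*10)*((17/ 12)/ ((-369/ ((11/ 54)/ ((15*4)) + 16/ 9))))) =-196214/ 348705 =-0.56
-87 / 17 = -5.12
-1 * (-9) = 9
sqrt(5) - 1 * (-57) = sqrt(5)+57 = 59.24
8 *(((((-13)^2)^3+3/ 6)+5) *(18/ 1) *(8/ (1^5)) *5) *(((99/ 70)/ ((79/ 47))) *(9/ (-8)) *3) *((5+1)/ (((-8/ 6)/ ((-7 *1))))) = -196472800513638/ 79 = -2486997474856.18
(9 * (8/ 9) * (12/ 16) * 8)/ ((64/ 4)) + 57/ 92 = 333/ 92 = 3.62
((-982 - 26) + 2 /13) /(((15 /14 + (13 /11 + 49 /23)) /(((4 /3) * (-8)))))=2452.36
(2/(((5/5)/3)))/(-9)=-2/3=-0.67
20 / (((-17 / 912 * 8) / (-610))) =1390800 / 17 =81811.76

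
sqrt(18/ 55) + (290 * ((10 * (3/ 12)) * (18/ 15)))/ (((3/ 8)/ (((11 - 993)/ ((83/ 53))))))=-120746720/ 83 + 3 * sqrt(110)/ 55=-1454779.19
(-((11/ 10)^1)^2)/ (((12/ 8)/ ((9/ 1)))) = -363/ 50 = -7.26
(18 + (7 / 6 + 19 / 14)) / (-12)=-431 / 252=-1.71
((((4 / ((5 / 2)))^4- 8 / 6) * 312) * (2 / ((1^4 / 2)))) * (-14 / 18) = -28502656 / 5625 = -5067.14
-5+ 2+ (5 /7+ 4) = 12 /7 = 1.71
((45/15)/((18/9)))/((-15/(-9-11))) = 2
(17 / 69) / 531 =0.00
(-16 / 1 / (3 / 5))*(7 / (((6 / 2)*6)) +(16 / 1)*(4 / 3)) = -15640 / 27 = -579.26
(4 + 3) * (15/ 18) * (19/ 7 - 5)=-13.33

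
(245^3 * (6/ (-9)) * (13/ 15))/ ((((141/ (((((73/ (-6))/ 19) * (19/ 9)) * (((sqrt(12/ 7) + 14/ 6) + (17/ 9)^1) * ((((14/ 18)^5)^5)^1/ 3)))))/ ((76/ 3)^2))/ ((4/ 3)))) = 240106.95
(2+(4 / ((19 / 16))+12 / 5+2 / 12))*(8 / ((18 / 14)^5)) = 304072244 / 16828965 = 18.07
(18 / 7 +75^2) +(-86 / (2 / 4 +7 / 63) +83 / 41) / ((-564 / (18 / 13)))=21711662601 / 3857854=5627.91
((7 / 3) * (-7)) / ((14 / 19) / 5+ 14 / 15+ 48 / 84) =-32585 / 3296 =-9.89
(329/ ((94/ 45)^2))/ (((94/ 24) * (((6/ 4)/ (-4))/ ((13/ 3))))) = -491400/ 2209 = -222.45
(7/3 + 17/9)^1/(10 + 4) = 19/63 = 0.30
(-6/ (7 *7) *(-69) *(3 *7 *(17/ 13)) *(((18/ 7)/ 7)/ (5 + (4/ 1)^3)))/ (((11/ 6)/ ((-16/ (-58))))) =0.19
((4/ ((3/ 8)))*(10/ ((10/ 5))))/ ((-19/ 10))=-1600/ 57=-28.07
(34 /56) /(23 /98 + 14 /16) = 238 /435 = 0.55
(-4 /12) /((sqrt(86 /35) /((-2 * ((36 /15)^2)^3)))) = 995328 * sqrt(3010) /671875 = 81.28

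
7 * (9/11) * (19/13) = 1197/143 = 8.37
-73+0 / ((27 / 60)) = -73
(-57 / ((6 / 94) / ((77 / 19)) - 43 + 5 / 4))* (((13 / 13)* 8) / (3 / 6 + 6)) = 13202112 / 7853885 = 1.68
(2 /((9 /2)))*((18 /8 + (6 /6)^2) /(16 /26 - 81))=-169 /9405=-0.02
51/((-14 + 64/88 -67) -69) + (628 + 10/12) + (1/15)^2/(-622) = 72213032929/114898950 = 628.49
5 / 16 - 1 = -11 / 16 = -0.69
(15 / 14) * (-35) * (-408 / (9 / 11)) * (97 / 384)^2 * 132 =157505.80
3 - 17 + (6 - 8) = -16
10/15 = 2/3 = 0.67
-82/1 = -82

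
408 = 408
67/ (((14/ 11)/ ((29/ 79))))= 21373/ 1106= 19.32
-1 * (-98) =98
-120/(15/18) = -144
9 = 9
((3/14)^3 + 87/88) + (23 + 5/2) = 399915/15092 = 26.50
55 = 55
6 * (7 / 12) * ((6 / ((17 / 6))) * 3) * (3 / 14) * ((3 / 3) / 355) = 81 / 6035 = 0.01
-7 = -7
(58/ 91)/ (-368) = -29/ 16744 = -0.00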